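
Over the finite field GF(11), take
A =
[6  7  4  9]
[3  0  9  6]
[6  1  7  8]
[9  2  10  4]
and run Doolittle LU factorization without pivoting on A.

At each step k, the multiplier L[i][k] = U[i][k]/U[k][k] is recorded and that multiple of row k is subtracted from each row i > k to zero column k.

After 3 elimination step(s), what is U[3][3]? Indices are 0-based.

U[3][3] = 10

k=0: U[0][0]=6
  eliminate (1,0): mult=6, new row 1: (0, 2, 7, 7); set L[1][0]=6
  eliminate (2,0): mult=1, new row 2: (0, 5, 3, 10); set L[2][0]=1
  eliminate (3,0): mult=7, new row 3: (0, 8, 4, 7); set L[3][0]=7
k=1: U[1][1]=2
  eliminate (2,1): mult=8, new row 2: (0, 0, 2, 9); set L[2][1]=8
  eliminate (3,1): mult=4, new row 3: (0, 0, 9, 1); set L[3][1]=4
k=2: U[2][2]=2
  eliminate (3,2): mult=10, new row 3: (0, 0, 0, 10); set L[3][2]=10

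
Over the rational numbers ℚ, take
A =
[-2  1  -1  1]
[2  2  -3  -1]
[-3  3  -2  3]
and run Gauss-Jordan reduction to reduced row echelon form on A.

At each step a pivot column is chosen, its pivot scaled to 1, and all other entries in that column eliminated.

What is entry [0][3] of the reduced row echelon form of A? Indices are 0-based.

M[0][3] = -1/3

pivot(0,0)=-2: scale R0 → (1, -1/2, 1/2, -1/2)
  clear (1,0): R1 −= (2)R0 → (0, 3, -4, 0)
  clear (2,0): R2 −= (-3)R0 → (0, 3/2, -1/2, 3/2)
pivot(1,1)=3: scale R1 → (0, 1, -4/3, 0)
  clear (0,1): R0 −= (-1/2)R1 → (1, 0, -1/6, -1/2)
  clear (2,1): R2 −= (3/2)R1 → (0, 0, 3/2, 3/2)
pivot(2,2)=3/2: scale R2 → (0, 0, 1, 1)
  clear (0,2): R0 −= (-1/6)R2 → (1, 0, 0, -1/3)
  clear (1,2): R1 −= (-4/3)R2 → (0, 1, 0, 4/3)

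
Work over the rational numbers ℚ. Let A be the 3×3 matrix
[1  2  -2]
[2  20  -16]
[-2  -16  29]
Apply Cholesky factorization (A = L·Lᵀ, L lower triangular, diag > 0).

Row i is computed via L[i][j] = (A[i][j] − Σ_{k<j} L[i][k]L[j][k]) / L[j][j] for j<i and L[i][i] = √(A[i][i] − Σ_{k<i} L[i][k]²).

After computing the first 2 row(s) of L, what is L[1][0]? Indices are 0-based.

Step 1: L[0][0] = √(1) = 1.
  L[1][0] = (2) / L[0][0] = 2.
Step 2: L[1][1] = √(16) = 4.

L[1][0] = 2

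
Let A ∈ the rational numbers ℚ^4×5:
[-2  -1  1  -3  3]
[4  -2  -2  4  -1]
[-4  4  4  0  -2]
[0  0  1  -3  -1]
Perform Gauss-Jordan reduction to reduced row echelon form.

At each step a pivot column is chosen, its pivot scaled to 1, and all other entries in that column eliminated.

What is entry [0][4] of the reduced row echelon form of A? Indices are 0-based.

M[0][4] = -4/3

step 1: normalize row 0 (÷-2) = (1, 1/2, -1/2, 3/2, -3/2)
  row 1: subtract 4×row0 = (0, -4, 0, -2, 5)
  row 2: subtract -4×row0 = (0, 6, 2, 6, -8)
step 2: normalize row 1 (÷-4) = (0, 1, 0, 1/2, -5/4)
  row 0: subtract 1/2×row1 = (1, 0, -1/2, 5/4, -7/8)
  row 2: subtract 6×row1 = (0, 0, 2, 3, -1/2)
step 3: normalize row 2 (÷2) = (0, 0, 1, 3/2, -1/4)
  row 0: subtract -1/2×row2 = (1, 0, 0, 2, -1)
  row 3: subtract 1×row2 = (0, 0, 0, -9/2, -3/4)
step 4: normalize row 3 (÷-9/2) = (0, 0, 0, 1, 1/6)
  row 0: subtract 2×row3 = (1, 0, 0, 0, -4/3)
  row 1: subtract 1/2×row3 = (0, 1, 0, 0, -4/3)
  row 2: subtract 3/2×row3 = (0, 0, 1, 0, -1/2)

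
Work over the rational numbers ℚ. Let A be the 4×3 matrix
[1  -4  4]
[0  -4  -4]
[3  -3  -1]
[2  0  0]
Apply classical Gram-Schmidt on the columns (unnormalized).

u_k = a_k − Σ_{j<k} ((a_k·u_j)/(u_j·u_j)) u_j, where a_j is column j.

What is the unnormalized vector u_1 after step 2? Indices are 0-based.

Step 1: u_0 = a_0 = (1, 0, 3, 2).
Step 2: u_1 = a_1 − (-13/14)·u_0 = (-43/14, -4, -3/14, 13/7).

u_1 = (-43/14, -4, -3/14, 13/7)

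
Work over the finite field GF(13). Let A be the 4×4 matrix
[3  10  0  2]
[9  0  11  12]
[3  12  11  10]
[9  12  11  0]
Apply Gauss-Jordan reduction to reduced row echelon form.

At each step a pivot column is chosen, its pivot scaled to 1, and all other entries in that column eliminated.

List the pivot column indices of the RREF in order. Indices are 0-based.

step 1: normalize row 0 (÷3) = (1, 12, 0, 5)
  row 1: subtract 9×row0 = (0, 9, 11, 6)
  row 2: subtract 3×row0 = (0, 2, 11, 8)
  row 3: subtract 9×row0 = (0, 8, 11, 7)
step 2: normalize row 1 (÷9) = (0, 1, 7, 5)
  row 0: subtract 12×row1 = (1, 0, 7, 10)
  row 2: subtract 2×row1 = (0, 0, 10, 11)
  row 3: subtract 8×row1 = (0, 0, 7, 6)
step 3: normalize row 2 (÷10) = (0, 0, 1, 5)
  row 0: subtract 7×row2 = (1, 0, 0, 1)
  row 1: subtract 7×row2 = (0, 1, 0, 9)
  row 3: subtract 7×row2 = (0, 0, 0, 10)
step 4: normalize row 3 (÷10) = (0, 0, 0, 1)
  row 0: subtract 1×row3 = (1, 0, 0, 0)
  row 1: subtract 9×row3 = (0, 1, 0, 0)
  row 2: subtract 5×row3 = (0, 0, 1, 0)

pivot columns: 0, 1, 2, 3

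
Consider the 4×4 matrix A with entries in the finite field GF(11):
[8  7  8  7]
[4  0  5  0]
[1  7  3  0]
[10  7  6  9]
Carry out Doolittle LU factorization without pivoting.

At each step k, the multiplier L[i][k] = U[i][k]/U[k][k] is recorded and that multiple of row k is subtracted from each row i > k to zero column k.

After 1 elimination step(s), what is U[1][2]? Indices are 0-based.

k=0: U[0][0]=8
  eliminate (1,0): mult=6, new row 1: (0, 2, 1, 2); set L[1][0]=6
  eliminate (2,0): mult=7, new row 2: (0, 2, 2, 6); set L[2][0]=7
  eliminate (3,0): mult=4, new row 3: (0, 1, 7, 3); set L[3][0]=4

U[1][2] = 1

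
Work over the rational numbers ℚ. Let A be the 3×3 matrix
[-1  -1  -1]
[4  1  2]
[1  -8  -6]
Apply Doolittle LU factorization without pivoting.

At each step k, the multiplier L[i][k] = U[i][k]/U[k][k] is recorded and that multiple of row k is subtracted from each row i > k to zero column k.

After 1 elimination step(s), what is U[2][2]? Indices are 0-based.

[col 0] pivot -1
  R1 -= -4*R0 → (0, -3, -2)  (L[1][0] := -4)
  R2 -= -1*R0 → (0, -9, -7)  (L[2][0] := -1)

U[2][2] = -7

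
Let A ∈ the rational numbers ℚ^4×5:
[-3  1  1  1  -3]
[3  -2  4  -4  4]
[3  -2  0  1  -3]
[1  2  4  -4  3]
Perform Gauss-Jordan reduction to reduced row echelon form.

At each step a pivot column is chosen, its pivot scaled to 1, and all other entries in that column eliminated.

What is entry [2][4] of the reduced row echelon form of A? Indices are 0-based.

[1] R0 /= -3  ⇒  (1, -1/3, -1/3, -1/3, 1)
     R1 -= 3·R0  ⇒  (0, -1, 5, -3, 1)
     R2 -= 3·R0  ⇒  (0, -1, 1, 2, -6)
     R3 -= 1·R0  ⇒  (0, 7/3, 13/3, -11/3, 2)
[2] R1 /= -1  ⇒  (0, 1, -5, 3, -1)
     R0 -= -1/3·R1  ⇒  (1, 0, -2, 2/3, 2/3)
     R2 -= -1·R1  ⇒  (0, 0, -4, 5, -7)
     R3 -= 7/3·R1  ⇒  (0, 0, 16, -32/3, 13/3)
[3] R2 /= -4  ⇒  (0, 0, 1, -5/4, 7/4)
     R0 -= -2·R2  ⇒  (1, 0, 0, -11/6, 25/6)
     R1 -= -5·R2  ⇒  (0, 1, 0, -13/4, 31/4)
     R3 -= 16·R2  ⇒  (0, 0, 0, 28/3, -71/3)
[4] R3 /= 28/3  ⇒  (0, 0, 0, 1, -71/28)
     R0 -= -11/6·R3  ⇒  (1, 0, 0, 0, -27/56)
     R1 -= -13/4·R3  ⇒  (0, 1, 0, 0, -55/112)
     R2 -= -5/4·R3  ⇒  (0, 0, 1, 0, -159/112)

M[2][4] = -159/112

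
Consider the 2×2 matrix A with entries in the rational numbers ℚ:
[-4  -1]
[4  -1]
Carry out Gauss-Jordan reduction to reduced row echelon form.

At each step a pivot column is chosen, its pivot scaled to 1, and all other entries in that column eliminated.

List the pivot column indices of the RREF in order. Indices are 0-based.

pivot columns: 0, 1

pivot(0,0)=-4: scale R0 → (1, 1/4)
  clear (1,0): R1 −= (4)R0 → (0, -2)
pivot(1,1)=-2: scale R1 → (0, 1)
  clear (0,1): R0 −= (1/4)R1 → (1, 0)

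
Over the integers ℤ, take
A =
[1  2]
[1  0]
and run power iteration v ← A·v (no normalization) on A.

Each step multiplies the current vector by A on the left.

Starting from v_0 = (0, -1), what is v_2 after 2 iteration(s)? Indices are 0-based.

v_2 = (-2, -2)

v_0 = (0, -1).
v_1 = A·v_0 = (-2, 0).
v_2 = A·v_1 = (-2, -2).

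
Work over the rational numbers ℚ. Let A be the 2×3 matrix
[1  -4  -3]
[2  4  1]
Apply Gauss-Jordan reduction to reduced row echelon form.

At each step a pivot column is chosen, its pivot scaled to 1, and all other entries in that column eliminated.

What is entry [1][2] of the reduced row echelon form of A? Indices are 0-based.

pivot(0,0)=1: scale R0 → (1, -4, -3)
  clear (1,0): R1 −= (2)R0 → (0, 12, 7)
pivot(1,1)=12: scale R1 → (0, 1, 7/12)
  clear (0,1): R0 −= (-4)R1 → (1, 0, -2/3)

M[1][2] = 7/12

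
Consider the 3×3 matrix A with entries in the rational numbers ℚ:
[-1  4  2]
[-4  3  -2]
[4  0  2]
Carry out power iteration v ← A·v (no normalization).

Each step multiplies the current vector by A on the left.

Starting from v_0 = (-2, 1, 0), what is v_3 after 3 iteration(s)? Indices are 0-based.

v_0 = (-2, 1, 0).
v_1 = A·v_0 = (6, 11, -8).
v_2 = A·v_1 = (22, 25, 8).
v_3 = A·v_2 = (94, -29, 104).

v_3 = (94, -29, 104)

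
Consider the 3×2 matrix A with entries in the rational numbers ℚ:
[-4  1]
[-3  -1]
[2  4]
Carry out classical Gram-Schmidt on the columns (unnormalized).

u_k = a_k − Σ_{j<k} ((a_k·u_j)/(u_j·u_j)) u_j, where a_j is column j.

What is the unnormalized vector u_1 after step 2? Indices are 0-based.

Step 1: u_0 = a_0 = (-4, -3, 2).
Step 2: u_1 = a_1 − (7/29)·u_0 = (57/29, -8/29, 102/29).

u_1 = (57/29, -8/29, 102/29)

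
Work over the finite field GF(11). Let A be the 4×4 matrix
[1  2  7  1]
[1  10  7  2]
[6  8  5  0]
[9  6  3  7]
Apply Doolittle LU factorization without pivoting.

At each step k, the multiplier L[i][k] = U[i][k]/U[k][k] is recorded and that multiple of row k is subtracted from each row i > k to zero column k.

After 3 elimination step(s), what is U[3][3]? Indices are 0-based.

Step 1: pivot at (0,0) is 1.
  row1 ← row1 − (1)·row0  ⇒  L[1][0]=1, U row1=(0, 8, 0, 1)
  row2 ← row2 − (6)·row0  ⇒  L[2][0]=6, U row2=(0, 7, 7, 5)
  row3 ← row3 − (9)·row0  ⇒  L[3][0]=9, U row3=(0, 10, 6, 9)
Step 2: pivot at (1,1) is 8.
  row2 ← row2 − (5)·row1  ⇒  L[2][1]=5, U row2=(0, 0, 7, 0)
  row3 ← row3 − (4)·row1  ⇒  L[3][1]=4, U row3=(0, 0, 6, 5)
Step 3: pivot at (2,2) is 7.
  row3 ← row3 − (4)·row2  ⇒  L[3][2]=4, U row3=(0, 0, 0, 5)

U[3][3] = 5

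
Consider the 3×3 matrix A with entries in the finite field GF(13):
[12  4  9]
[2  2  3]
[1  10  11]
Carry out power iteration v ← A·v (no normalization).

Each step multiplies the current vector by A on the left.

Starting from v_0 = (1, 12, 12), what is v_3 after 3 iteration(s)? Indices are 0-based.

v_0 = (1, 12, 12).
v_1 = A·v_0 = (12, 10, 6).
v_2 = A·v_1 = (4, 10, 9).
v_3 = A·v_2 = (0, 3, 8).

v_3 = (0, 3, 8)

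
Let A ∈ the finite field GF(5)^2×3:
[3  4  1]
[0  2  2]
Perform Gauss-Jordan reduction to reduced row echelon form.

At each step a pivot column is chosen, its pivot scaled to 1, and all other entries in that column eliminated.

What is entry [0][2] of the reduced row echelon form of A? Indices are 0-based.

pivot(0,0)=3: scale R0 → (1, 3, 2)
pivot(1,1)=2: scale R1 → (0, 1, 1)
  clear (0,1): R0 −= (3)R1 → (1, 0, 4)

M[0][2] = 4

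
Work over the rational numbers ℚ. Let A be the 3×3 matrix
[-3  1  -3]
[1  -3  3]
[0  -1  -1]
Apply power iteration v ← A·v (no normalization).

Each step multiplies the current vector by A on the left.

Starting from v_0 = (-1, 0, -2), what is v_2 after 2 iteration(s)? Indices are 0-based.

v_2 = (-40, 36, 5)

v_0 = (-1, 0, -2).
v_1 = A·v_0 = (9, -7, 2).
v_2 = A·v_1 = (-40, 36, 5).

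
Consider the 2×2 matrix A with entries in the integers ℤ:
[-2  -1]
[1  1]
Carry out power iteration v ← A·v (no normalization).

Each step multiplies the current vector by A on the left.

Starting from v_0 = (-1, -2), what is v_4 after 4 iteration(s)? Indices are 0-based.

v_4 = (-14, 5)

v_0 = (-1, -2).
v_1 = A·v_0 = (4, -3).
v_2 = A·v_1 = (-5, 1).
v_3 = A·v_2 = (9, -4).
v_4 = A·v_3 = (-14, 5).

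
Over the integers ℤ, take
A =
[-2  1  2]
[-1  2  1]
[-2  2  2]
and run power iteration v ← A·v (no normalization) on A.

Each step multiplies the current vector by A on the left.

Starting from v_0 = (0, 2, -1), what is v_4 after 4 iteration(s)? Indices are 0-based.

v_0 = (0, 2, -1).
v_1 = A·v_0 = (0, 3, 2).
v_2 = A·v_1 = (7, 8, 10).
v_3 = A·v_2 = (14, 19, 22).
v_4 = A·v_3 = (35, 46, 54).

v_4 = (35, 46, 54)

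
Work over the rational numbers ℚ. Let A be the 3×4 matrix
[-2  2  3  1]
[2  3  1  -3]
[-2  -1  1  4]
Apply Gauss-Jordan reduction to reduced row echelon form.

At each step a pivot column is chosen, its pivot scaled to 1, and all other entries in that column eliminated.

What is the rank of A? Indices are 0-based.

[1] R0 /= -2  ⇒  (1, -1, -3/2, -1/2)
     R1 -= 2·R0  ⇒  (0, 5, 4, -2)
     R2 -= -2·R0  ⇒  (0, -3, -2, 3)
[2] R1 /= 5  ⇒  (0, 1, 4/5, -2/5)
     R0 -= -1·R1  ⇒  (1, 0, -7/10, -9/10)
     R2 -= -3·R1  ⇒  (0, 0, 2/5, 9/5)
[3] R2 /= 2/5  ⇒  (0, 0, 1, 9/2)
     R0 -= -7/10·R2  ⇒  (1, 0, 0, 9/4)
     R1 -= 4/5·R2  ⇒  (0, 1, 0, -4)

rank = 3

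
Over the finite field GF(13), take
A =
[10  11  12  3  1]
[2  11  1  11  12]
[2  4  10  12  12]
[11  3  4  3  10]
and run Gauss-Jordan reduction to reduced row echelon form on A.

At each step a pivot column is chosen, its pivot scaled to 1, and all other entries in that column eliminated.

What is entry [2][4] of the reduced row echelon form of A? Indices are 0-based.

[1] R0 /= 10  ⇒  (1, 5, 9, 12, 4)
     R1 -= 2·R0  ⇒  (0, 1, 9, 0, 4)
     R2 -= 2·R0  ⇒  (0, 7, 5, 1, 4)
     R3 -= 11·R0  ⇒  (0, 0, 9, 1, 5)
[2] R1 /= 1  ⇒  (0, 1, 9, 0, 4)
     R0 -= 5·R1  ⇒  (1, 0, 3, 12, 10)
     R2 -= 7·R1  ⇒  (0, 0, 7, 1, 2)
[3] R2 /= 7  ⇒  (0, 0, 1, 2, 4)
     R0 -= 3·R2  ⇒  (1, 0, 0, 6, 11)
     R1 -= 9·R2  ⇒  (0, 1, 0, 8, 7)
     R3 -= 9·R2  ⇒  (0, 0, 0, 9, 8)
[4] R3 /= 9  ⇒  (0, 0, 0, 1, 11)
     R0 -= 6·R3  ⇒  (1, 0, 0, 0, 10)
     R1 -= 8·R3  ⇒  (0, 1, 0, 0, 10)
     R2 -= 2·R3  ⇒  (0, 0, 1, 0, 8)

M[2][4] = 8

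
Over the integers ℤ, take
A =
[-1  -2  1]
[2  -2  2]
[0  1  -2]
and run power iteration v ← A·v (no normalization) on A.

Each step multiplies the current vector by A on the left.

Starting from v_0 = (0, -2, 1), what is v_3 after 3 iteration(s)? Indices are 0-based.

v_0 = (0, -2, 1).
v_1 = A·v_0 = (5, 6, -4).
v_2 = A·v_1 = (-21, -10, 14).
v_3 = A·v_2 = (55, 6, -38).

v_3 = (55, 6, -38)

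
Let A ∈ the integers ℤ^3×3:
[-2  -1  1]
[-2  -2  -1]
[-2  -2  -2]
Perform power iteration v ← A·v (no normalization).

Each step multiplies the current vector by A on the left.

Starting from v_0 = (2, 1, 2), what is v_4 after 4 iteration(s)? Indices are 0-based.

v_4 = (-46, 380, 536)

v_0 = (2, 1, 2).
v_1 = A·v_0 = (-3, -8, -10).
v_2 = A·v_1 = (4, 32, 42).
v_3 = A·v_2 = (2, -114, -156).
v_4 = A·v_3 = (-46, 380, 536).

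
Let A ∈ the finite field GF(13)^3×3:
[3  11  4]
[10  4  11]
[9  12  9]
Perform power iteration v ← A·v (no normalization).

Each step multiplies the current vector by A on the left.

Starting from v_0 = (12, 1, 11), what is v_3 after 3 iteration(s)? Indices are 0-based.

v_3 = (10, 2, 6)

v_0 = (12, 1, 11).
v_1 = A·v_0 = (0, 11, 11).
v_2 = A·v_1 = (9, 9, 10).
v_3 = A·v_2 = (10, 2, 6).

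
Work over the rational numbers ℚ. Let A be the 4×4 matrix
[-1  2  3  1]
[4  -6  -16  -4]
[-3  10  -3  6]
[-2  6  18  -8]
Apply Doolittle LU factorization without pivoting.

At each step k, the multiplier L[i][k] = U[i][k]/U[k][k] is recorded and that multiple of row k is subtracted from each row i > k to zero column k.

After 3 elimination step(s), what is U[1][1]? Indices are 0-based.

k=0: U[0][0]=-1
  eliminate (1,0): mult=-4, new row 1: (0, 2, -4, 0); set L[1][0]=-4
  eliminate (2,0): mult=3, new row 2: (0, 4, -12, 3); set L[2][0]=3
  eliminate (3,0): mult=2, new row 3: (0, 2, 12, -10); set L[3][0]=2
k=1: U[1][1]=2
  eliminate (2,1): mult=2, new row 2: (0, 0, -4, 3); set L[2][1]=2
  eliminate (3,1): mult=1, new row 3: (0, 0, 16, -10); set L[3][1]=1
k=2: U[2][2]=-4
  eliminate (3,2): mult=-4, new row 3: (0, 0, 0, 2); set L[3][2]=-4

U[1][1] = 2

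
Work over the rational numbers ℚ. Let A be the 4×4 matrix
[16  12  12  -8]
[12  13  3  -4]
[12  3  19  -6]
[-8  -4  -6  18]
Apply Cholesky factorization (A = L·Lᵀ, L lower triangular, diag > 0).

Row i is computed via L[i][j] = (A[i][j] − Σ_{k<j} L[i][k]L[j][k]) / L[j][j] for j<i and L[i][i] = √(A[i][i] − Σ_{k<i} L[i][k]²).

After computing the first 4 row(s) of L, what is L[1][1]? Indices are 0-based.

L[1][1] = 2

Step 1: L[0][0] = √(16) = 4.
  L[1][0] = (12) / L[0][0] = 3.
Step 2: L[1][1] = √(4) = 2.
  L[2][0] = (12) / L[0][0] = 3.
  L[2][1] = (-6) / L[1][1] = -3.
Step 3: L[2][2] = √(1) = 1.
  L[3][0] = (-8) / L[0][0] = -2.
  L[3][1] = (2) / L[1][1] = 1.
  L[3][2] = (3) / L[2][2] = 3.
Step 4: L[3][3] = √(4) = 2.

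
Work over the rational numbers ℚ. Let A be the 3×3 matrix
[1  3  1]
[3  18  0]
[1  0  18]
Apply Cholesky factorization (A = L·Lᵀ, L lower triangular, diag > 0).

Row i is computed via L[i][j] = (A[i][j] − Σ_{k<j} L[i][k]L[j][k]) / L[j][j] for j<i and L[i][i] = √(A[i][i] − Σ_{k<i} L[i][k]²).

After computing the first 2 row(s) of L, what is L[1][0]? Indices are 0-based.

L[1][0] = 3

Step 1: L[0][0] = √(1) = 1.
  L[1][0] = (3) / L[0][0] = 3.
Step 2: L[1][1] = √(9) = 3.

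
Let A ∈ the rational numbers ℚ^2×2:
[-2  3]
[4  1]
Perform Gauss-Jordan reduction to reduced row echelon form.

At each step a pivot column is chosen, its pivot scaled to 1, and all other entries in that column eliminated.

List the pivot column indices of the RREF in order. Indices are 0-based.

step 1: normalize row 0 (÷-2) = (1, -3/2)
  row 1: subtract 4×row0 = (0, 7)
step 2: normalize row 1 (÷7) = (0, 1)
  row 0: subtract -3/2×row1 = (1, 0)

pivot columns: 0, 1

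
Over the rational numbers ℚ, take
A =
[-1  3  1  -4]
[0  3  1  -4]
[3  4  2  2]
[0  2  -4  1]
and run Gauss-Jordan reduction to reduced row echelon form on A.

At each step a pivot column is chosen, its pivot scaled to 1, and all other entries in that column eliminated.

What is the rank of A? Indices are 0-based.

pivot(0,0)=-1: scale R0 → (1, -3, -1, 4)
  clear (2,0): R2 −= (3)R0 → (0, 13, 5, -10)
pivot(1,1)=3: scale R1 → (0, 1, 1/3, -4/3)
  clear (0,1): R0 −= (-3)R1 → (1, 0, 0, 0)
  clear (2,1): R2 −= (13)R1 → (0, 0, 2/3, 22/3)
  clear (3,1): R3 −= (2)R1 → (0, 0, -14/3, 11/3)
pivot(2,2)=2/3: scale R2 → (0, 0, 1, 11)
  clear (1,2): R1 −= (1/3)R2 → (0, 1, 0, -5)
  clear (3,2): R3 −= (-14/3)R2 → (0, 0, 0, 55)
pivot(3,3)=55: scale R3 → (0, 0, 0, 1)
  clear (1,3): R1 −= (-5)R3 → (0, 1, 0, 0)
  clear (2,3): R2 −= (11)R3 → (0, 0, 1, 0)

rank = 4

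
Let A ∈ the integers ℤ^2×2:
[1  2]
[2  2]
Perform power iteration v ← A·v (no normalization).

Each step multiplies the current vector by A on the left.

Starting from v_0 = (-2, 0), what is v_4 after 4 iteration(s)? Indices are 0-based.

v_0 = (-2, 0).
v_1 = A·v_0 = (-2, -4).
v_2 = A·v_1 = (-10, -12).
v_3 = A·v_2 = (-34, -44).
v_4 = A·v_3 = (-122, -156).

v_4 = (-122, -156)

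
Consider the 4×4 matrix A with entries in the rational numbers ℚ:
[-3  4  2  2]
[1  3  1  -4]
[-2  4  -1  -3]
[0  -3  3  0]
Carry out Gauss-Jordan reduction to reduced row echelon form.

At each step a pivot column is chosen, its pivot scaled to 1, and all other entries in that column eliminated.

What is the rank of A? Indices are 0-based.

pivot(0,0)=-3: scale R0 → (1, -4/3, -2/3, -2/3)
  clear (1,0): R1 −= (1)R0 → (0, 13/3, 5/3, -10/3)
  clear (2,0): R2 −= (-2)R0 → (0, 4/3, -7/3, -13/3)
pivot(1,1)=13/3: scale R1 → (0, 1, 5/13, -10/13)
  clear (0,1): R0 −= (-4/3)R1 → (1, 0, -2/13, -22/13)
  clear (2,1): R2 −= (4/3)R1 → (0, 0, -37/13, -43/13)
  clear (3,1): R3 −= (-3)R1 → (0, 0, 54/13, -30/13)
pivot(2,2)=-37/13: scale R2 → (0, 0, 1, 43/37)
  clear (0,2): R0 −= (-2/13)R2 → (1, 0, 0, -56/37)
  clear (1,2): R1 −= (5/13)R2 → (0, 1, 0, -45/37)
  clear (3,2): R3 −= (54/13)R2 → (0, 0, 0, -264/37)
pivot(3,3)=-264/37: scale R3 → (0, 0, 0, 1)
  clear (0,3): R0 −= (-56/37)R3 → (1, 0, 0, 0)
  clear (1,3): R1 −= (-45/37)R3 → (0, 1, 0, 0)
  clear (2,3): R2 −= (43/37)R3 → (0, 0, 1, 0)

rank = 4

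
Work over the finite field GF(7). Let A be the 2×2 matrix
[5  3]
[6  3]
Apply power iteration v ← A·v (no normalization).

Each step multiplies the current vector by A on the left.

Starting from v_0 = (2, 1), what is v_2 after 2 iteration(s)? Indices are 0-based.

v_2 = (5, 4)

v_0 = (2, 1).
v_1 = A·v_0 = (6, 1).
v_2 = A·v_1 = (5, 4).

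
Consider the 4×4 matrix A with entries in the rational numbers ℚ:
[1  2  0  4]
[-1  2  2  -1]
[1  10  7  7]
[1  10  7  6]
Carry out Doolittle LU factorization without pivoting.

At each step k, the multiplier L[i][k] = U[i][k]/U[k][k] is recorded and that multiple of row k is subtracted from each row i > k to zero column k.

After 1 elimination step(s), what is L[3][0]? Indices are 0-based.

L[3][0] = 1

[col 0] pivot 1
  R1 -= -1*R0 → (0, 4, 2, 3)  (L[1][0] := -1)
  R2 -= 1*R0 → (0, 8, 7, 3)  (L[2][0] := 1)
  R3 -= 1*R0 → (0, 8, 7, 2)  (L[3][0] := 1)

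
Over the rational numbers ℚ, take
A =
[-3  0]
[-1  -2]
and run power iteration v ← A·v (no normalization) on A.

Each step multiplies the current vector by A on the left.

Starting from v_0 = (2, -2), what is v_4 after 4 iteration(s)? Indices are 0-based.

v_0 = (2, -2).
v_1 = A·v_0 = (-6, 2).
v_2 = A·v_1 = (18, 2).
v_3 = A·v_2 = (-54, -22).
v_4 = A·v_3 = (162, 98).

v_4 = (162, 98)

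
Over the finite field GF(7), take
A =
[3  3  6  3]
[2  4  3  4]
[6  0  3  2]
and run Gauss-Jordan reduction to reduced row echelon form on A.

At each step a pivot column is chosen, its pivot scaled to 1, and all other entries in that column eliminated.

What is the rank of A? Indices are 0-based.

pivot(0,0)=3: scale R0 → (1, 1, 2, 1)
  clear (1,0): R1 −= (2)R0 → (0, 2, 6, 2)
  clear (2,0): R2 −= (6)R0 → (0, 1, 5, 3)
pivot(1,1)=2: scale R1 → (0, 1, 3, 1)
  clear (0,1): R0 −= (1)R1 → (1, 0, 6, 0)
  clear (2,1): R2 −= (1)R1 → (0, 0, 2, 2)
pivot(2,2)=2: scale R2 → (0, 0, 1, 1)
  clear (0,2): R0 −= (6)R2 → (1, 0, 0, 1)
  clear (1,2): R1 −= (3)R2 → (0, 1, 0, 5)

rank = 3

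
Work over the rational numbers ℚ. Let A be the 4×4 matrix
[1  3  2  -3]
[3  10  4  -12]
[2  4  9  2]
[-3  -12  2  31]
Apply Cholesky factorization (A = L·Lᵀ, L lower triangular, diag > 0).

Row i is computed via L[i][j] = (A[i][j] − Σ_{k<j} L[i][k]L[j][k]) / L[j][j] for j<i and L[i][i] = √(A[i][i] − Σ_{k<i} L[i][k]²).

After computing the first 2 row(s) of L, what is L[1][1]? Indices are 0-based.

Step 1: L[0][0] = √(1) = 1.
  L[1][0] = (3) / L[0][0] = 3.
Step 2: L[1][1] = √(1) = 1.

L[1][1] = 1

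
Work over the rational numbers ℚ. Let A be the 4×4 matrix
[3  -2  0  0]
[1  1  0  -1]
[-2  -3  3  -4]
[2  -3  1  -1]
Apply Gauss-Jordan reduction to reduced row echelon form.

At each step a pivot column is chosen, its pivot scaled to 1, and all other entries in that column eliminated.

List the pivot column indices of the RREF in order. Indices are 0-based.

pivot columns: 0, 1, 2, 3

[1] R0 /= 3  ⇒  (1, -2/3, 0, 0)
     R1 -= 1·R0  ⇒  (0, 5/3, 0, -1)
     R2 -= -2·R0  ⇒  (0, -13/3, 3, -4)
     R3 -= 2·R0  ⇒  (0, -5/3, 1, -1)
[2] R1 /= 5/3  ⇒  (0, 1, 0, -3/5)
     R0 -= -2/3·R1  ⇒  (1, 0, 0, -2/5)
     R2 -= -13/3·R1  ⇒  (0, 0, 3, -33/5)
     R3 -= -5/3·R1  ⇒  (0, 0, 1, -2)
[3] R2 /= 3  ⇒  (0, 0, 1, -11/5)
     R3 -= 1·R2  ⇒  (0, 0, 0, 1/5)
[4] R3 /= 1/5  ⇒  (0, 0, 0, 1)
     R0 -= -2/5·R3  ⇒  (1, 0, 0, 0)
     R1 -= -3/5·R3  ⇒  (0, 1, 0, 0)
     R2 -= -11/5·R3  ⇒  (0, 0, 1, 0)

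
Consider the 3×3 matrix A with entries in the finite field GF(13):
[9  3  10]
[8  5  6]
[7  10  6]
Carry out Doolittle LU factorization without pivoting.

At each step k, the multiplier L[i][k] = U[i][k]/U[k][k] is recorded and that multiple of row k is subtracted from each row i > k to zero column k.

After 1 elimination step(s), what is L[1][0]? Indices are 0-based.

[col 0] pivot 9
  R1 -= 11*R0 → (0, 11, 0)  (L[1][0] := 11)
  R2 -= 8*R0 → (0, 12, 4)  (L[2][0] := 8)

L[1][0] = 11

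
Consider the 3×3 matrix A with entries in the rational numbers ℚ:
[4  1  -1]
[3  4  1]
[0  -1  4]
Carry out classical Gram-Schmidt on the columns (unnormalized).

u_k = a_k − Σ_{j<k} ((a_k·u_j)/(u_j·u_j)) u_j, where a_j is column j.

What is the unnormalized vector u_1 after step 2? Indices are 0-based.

Step 1: u_0 = a_0 = (4, 3, 0).
Step 2: u_1 = a_1 − (16/25)·u_0 = (-39/25, 52/25, -1).

u_1 = (-39/25, 52/25, -1)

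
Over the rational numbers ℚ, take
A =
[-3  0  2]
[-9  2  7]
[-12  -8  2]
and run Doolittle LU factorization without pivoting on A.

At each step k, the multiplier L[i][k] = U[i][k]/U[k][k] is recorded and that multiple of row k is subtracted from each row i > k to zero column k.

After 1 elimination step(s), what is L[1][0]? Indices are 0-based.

L[1][0] = 3

Step 1: pivot at (0,0) is -3.
  row1 ← row1 − (3)·row0  ⇒  L[1][0]=3, U row1=(0, 2, 1)
  row2 ← row2 − (4)·row0  ⇒  L[2][0]=4, U row2=(0, -8, -6)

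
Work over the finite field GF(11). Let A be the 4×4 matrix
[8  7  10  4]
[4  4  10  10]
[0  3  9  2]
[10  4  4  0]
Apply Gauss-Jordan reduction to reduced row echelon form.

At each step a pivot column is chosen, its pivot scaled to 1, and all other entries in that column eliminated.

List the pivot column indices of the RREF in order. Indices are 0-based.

pivot columns: 0, 1, 2, 3

pivot(0,0)=8: scale R0 → (1, 5, 4, 6)
  clear (1,0): R1 −= (4)R0 → (0, 6, 5, 8)
  clear (3,0): R3 −= (10)R0 → (0, 9, 8, 6)
pivot(1,1)=6: scale R1 → (0, 1, 10, 5)
  clear (0,1): R0 −= (5)R1 → (1, 0, 9, 3)
  clear (2,1): R2 −= (3)R1 → (0, 0, 1, 9)
  clear (3,1): R3 −= (9)R1 → (0, 0, 6, 5)
pivot(2,2)=1: scale R2 → (0, 0, 1, 9)
  clear (0,2): R0 −= (9)R2 → (1, 0, 0, 10)
  clear (1,2): R1 −= (10)R2 → (0, 1, 0, 3)
  clear (3,2): R3 −= (6)R2 → (0, 0, 0, 6)
pivot(3,3)=6: scale R3 → (0, 0, 0, 1)
  clear (0,3): R0 −= (10)R3 → (1, 0, 0, 0)
  clear (1,3): R1 −= (3)R3 → (0, 1, 0, 0)
  clear (2,3): R2 −= (9)R3 → (0, 0, 1, 0)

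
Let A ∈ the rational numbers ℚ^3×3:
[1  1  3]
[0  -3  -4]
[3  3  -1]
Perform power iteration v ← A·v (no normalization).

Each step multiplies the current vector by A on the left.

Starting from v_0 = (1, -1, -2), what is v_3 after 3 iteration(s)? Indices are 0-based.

v_0 = (1, -1, -2).
v_1 = A·v_0 = (-6, 11, 2).
v_2 = A·v_1 = (11, -41, 13).
v_3 = A·v_2 = (9, 71, -103).

v_3 = (9, 71, -103)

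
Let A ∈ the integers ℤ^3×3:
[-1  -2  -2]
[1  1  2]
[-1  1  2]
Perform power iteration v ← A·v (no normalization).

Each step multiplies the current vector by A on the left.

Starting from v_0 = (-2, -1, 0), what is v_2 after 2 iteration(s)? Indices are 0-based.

v_0 = (-2, -1, 0).
v_1 = A·v_0 = (4, -3, 1).
v_2 = A·v_1 = (0, 3, -5).

v_2 = (0, 3, -5)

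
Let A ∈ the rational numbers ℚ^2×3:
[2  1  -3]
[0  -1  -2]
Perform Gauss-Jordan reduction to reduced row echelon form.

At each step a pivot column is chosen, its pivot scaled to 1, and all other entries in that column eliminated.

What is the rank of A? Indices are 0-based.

rank = 2

pivot(0,0)=2: scale R0 → (1, 1/2, -3/2)
pivot(1,1)=-1: scale R1 → (0, 1, 2)
  clear (0,1): R0 −= (1/2)R1 → (1, 0, -5/2)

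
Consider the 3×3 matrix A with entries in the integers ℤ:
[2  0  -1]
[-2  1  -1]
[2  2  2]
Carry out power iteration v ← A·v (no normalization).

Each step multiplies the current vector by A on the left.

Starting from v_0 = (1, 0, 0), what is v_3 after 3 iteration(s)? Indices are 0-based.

v_0 = (1, 0, 0).
v_1 = A·v_0 = (2, -2, 2).
v_2 = A·v_1 = (2, -8, 4).
v_3 = A·v_2 = (0, -16, -4).

v_3 = (0, -16, -4)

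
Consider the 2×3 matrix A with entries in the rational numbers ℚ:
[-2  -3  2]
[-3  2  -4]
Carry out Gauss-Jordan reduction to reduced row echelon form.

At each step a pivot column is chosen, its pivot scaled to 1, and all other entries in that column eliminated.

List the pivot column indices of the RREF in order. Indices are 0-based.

[1] R0 /= -2  ⇒  (1, 3/2, -1)
     R1 -= -3·R0  ⇒  (0, 13/2, -7)
[2] R1 /= 13/2  ⇒  (0, 1, -14/13)
     R0 -= 3/2·R1  ⇒  (1, 0, 8/13)

pivot columns: 0, 1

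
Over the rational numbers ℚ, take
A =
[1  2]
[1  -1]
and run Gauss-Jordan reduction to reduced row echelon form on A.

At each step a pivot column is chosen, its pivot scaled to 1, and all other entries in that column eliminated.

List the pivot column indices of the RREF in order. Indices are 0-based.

step 1: normalize row 0 (÷1) = (1, 2)
  row 1: subtract 1×row0 = (0, -3)
step 2: normalize row 1 (÷-3) = (0, 1)
  row 0: subtract 2×row1 = (1, 0)

pivot columns: 0, 1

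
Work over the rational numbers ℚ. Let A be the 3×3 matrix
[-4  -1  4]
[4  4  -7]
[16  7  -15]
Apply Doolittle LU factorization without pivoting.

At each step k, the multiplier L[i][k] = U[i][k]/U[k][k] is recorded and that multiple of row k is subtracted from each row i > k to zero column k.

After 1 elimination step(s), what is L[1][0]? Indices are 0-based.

k=0: U[0][0]=-4
  eliminate (1,0): mult=-1, new row 1: (0, 3, -3); set L[1][0]=-1
  eliminate (2,0): mult=-4, new row 2: (0, 3, 1); set L[2][0]=-4

L[1][0] = -1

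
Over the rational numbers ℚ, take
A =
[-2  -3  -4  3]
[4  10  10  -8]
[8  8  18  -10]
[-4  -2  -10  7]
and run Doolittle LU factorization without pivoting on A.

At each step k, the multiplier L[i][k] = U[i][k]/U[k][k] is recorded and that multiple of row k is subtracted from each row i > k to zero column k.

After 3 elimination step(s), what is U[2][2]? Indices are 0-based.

U[2][2] = 4

k=0: U[0][0]=-2
  eliminate (1,0): mult=-2, new row 1: (0, 4, 2, -2); set L[1][0]=-2
  eliminate (2,0): mult=-4, new row 2: (0, -4, 2, 2); set L[2][0]=-4
  eliminate (3,0): mult=2, new row 3: (0, 4, -2, 1); set L[3][0]=2
k=1: U[1][1]=4
  eliminate (2,1): mult=-1, new row 2: (0, 0, 4, 0); set L[2][1]=-1
  eliminate (3,1): mult=1, new row 3: (0, 0, -4, 3); set L[3][1]=1
k=2: U[2][2]=4
  eliminate (3,2): mult=-1, new row 3: (0, 0, 0, 3); set L[3][2]=-1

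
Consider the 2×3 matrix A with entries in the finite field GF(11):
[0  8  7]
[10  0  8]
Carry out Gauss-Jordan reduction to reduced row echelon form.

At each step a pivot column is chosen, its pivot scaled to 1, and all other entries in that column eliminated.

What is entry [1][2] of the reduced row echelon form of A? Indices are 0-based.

pivot(0,0): swap R0↔R1
pivot(0,0)=10: scale R0 → (1, 0, 3)
pivot(1,1)=8: scale R1 → (0, 1, 5)

M[1][2] = 5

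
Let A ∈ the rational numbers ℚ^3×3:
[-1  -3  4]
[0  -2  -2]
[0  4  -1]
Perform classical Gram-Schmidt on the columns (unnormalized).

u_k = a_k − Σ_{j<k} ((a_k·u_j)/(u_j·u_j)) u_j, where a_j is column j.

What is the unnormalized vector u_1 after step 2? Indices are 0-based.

u_1 = (0, -2, 4)

Step 1: u_0 = a_0 = (-1, 0, 0).
Step 2: u_1 = a_1 − (3)·u_0 = (0, -2, 4).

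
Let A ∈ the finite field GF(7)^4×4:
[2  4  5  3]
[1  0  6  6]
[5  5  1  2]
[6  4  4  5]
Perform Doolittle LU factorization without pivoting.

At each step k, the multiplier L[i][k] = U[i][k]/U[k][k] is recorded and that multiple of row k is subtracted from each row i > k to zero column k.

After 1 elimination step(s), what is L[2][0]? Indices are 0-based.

Step 1: pivot at (0,0) is 2.
  row1 ← row1 − (4)·row0  ⇒  L[1][0]=4, U row1=(0, 5, 0, 1)
  row2 ← row2 − (6)·row0  ⇒  L[2][0]=6, U row2=(0, 2, 6, 5)
  row3 ← row3 − (3)·row0  ⇒  L[3][0]=3, U row3=(0, 6, 3, 3)

L[2][0] = 6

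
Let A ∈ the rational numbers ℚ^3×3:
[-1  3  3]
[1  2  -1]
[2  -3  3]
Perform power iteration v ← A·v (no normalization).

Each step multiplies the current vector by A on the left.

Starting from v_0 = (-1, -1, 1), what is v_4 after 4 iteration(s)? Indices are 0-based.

v_4 = (134, -161, 566)

v_0 = (-1, -1, 1).
v_1 = A·v_0 = (1, -4, 4).
v_2 = A·v_1 = (-1, -11, 26).
v_3 = A·v_2 = (46, -49, 109).
v_4 = A·v_3 = (134, -161, 566).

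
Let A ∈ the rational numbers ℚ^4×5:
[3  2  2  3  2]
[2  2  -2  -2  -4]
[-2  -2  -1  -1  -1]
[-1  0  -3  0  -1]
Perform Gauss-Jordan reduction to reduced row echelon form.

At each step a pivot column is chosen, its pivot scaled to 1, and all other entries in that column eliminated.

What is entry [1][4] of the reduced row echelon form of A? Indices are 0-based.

pivot(0,0)=3: scale R0 → (1, 2/3, 2/3, 1, 2/3)
  clear (1,0): R1 −= (2)R0 → (0, 2/3, -10/3, -4, -16/3)
  clear (2,0): R2 −= (-2)R0 → (0, -2/3, 1/3, 1, 1/3)
  clear (3,0): R3 −= (-1)R0 → (0, 2/3, -7/3, 1, -1/3)
pivot(1,1)=2/3: scale R1 → (0, 1, -5, -6, -8)
  clear (0,1): R0 −= (2/3)R1 → (1, 0, 4, 5, 6)
  clear (2,1): R2 −= (-2/3)R1 → (0, 0, -3, -3, -5)
  clear (3,1): R3 −= (2/3)R1 → (0, 0, 1, 5, 5)
pivot(2,2)=-3: scale R2 → (0, 0, 1, 1, 5/3)
  clear (0,2): R0 −= (4)R2 → (1, 0, 0, 1, -2/3)
  clear (1,2): R1 −= (-5)R2 → (0, 1, 0, -1, 1/3)
  clear (3,2): R3 −= (1)R2 → (0, 0, 0, 4, 10/3)
pivot(3,3)=4: scale R3 → (0, 0, 0, 1, 5/6)
  clear (0,3): R0 −= (1)R3 → (1, 0, 0, 0, -3/2)
  clear (1,3): R1 −= (-1)R3 → (0, 1, 0, 0, 7/6)
  clear (2,3): R2 −= (1)R3 → (0, 0, 1, 0, 5/6)

M[1][4] = 7/6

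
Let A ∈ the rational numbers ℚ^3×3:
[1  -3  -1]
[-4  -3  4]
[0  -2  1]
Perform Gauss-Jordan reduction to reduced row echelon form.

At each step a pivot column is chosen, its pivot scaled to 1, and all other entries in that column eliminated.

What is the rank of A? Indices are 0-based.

step 1: normalize row 0 (÷1) = (1, -3, -1)
  row 1: subtract -4×row0 = (0, -15, 0)
step 2: normalize row 1 (÷-15) = (0, 1, 0)
  row 0: subtract -3×row1 = (1, 0, -1)
  row 2: subtract -2×row1 = (0, 0, 1)
step 3: normalize row 2 (÷1) = (0, 0, 1)
  row 0: subtract -1×row2 = (1, 0, 0)

rank = 3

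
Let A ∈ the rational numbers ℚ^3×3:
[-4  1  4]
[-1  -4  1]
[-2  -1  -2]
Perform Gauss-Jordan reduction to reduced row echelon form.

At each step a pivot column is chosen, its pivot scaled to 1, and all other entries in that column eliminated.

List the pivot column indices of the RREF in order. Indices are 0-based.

pivot columns: 0, 1, 2

step 1: normalize row 0 (÷-4) = (1, -1/4, -1)
  row 1: subtract -1×row0 = (0, -17/4, 0)
  row 2: subtract -2×row0 = (0, -3/2, -4)
step 2: normalize row 1 (÷-17/4) = (0, 1, 0)
  row 0: subtract -1/4×row1 = (1, 0, -1)
  row 2: subtract -3/2×row1 = (0, 0, -4)
step 3: normalize row 2 (÷-4) = (0, 0, 1)
  row 0: subtract -1×row2 = (1, 0, 0)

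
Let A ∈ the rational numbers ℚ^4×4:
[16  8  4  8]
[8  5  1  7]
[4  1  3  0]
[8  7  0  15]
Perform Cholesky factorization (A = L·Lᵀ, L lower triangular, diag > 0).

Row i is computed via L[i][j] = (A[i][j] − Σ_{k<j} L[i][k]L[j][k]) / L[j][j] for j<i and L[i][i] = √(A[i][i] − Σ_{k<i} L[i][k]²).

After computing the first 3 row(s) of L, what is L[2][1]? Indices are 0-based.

Step 1: L[0][0] = √(16) = 4.
  L[1][0] = (8) / L[0][0] = 2.
Step 2: L[1][1] = √(1) = 1.
  L[2][0] = (4) / L[0][0] = 1.
  L[2][1] = (-1) / L[1][1] = -1.
Step 3: L[2][2] = √(1) = 1.

L[2][1] = -1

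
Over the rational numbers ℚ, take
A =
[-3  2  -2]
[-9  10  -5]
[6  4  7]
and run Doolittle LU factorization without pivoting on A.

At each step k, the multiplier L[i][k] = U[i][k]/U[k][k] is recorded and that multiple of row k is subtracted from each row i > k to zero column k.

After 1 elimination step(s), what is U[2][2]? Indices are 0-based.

Step 1: pivot at (0,0) is -3.
  row1 ← row1 − (3)·row0  ⇒  L[1][0]=3, U row1=(0, 4, 1)
  row2 ← row2 − (-2)·row0  ⇒  L[2][0]=-2, U row2=(0, 8, 3)

U[2][2] = 3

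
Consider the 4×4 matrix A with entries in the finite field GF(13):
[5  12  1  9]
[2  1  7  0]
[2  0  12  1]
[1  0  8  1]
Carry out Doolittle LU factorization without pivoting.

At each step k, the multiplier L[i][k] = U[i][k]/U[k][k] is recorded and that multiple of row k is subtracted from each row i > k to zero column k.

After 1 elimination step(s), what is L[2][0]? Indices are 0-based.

L[2][0] = 3

Step 1: pivot at (0,0) is 5.
  row1 ← row1 − (3)·row0  ⇒  L[1][0]=3, U row1=(0, 4, 4, 12)
  row2 ← row2 − (3)·row0  ⇒  L[2][0]=3, U row2=(0, 3, 9, 0)
  row3 ← row3 − (8)·row0  ⇒  L[3][0]=8, U row3=(0, 8, 0, 7)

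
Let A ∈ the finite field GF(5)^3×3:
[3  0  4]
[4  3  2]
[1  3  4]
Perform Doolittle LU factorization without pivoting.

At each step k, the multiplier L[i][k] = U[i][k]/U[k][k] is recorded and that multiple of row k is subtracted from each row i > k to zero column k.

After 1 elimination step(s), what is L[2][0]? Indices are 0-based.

L[2][0] = 2

[col 0] pivot 3
  R1 -= 3*R0 → (0, 3, 0)  (L[1][0] := 3)
  R2 -= 2*R0 → (0, 3, 1)  (L[2][0] := 2)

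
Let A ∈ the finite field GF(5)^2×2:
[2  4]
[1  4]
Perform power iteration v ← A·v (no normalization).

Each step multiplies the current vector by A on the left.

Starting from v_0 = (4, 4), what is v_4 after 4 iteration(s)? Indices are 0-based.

v_0 = (4, 4).
v_1 = A·v_0 = (4, 0).
v_2 = A·v_1 = (3, 4).
v_3 = A·v_2 = (2, 4).
v_4 = A·v_3 = (0, 3).

v_4 = (0, 3)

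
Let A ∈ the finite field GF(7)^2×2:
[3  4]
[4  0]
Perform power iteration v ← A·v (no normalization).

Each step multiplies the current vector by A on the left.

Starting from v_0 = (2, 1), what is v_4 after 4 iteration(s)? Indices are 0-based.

v_4 = (0, 5)

v_0 = (2, 1).
v_1 = A·v_0 = (3, 1).
v_2 = A·v_1 = (6, 5).
v_3 = A·v_2 = (3, 3).
v_4 = A·v_3 = (0, 5).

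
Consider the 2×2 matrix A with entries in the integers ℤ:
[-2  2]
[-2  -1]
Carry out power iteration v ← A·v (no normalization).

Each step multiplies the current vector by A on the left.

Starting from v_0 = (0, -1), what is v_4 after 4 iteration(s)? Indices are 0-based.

v_4 = (-18, 27)

v_0 = (0, -1).
v_1 = A·v_0 = (-2, 1).
v_2 = A·v_1 = (6, 3).
v_3 = A·v_2 = (-6, -15).
v_4 = A·v_3 = (-18, 27).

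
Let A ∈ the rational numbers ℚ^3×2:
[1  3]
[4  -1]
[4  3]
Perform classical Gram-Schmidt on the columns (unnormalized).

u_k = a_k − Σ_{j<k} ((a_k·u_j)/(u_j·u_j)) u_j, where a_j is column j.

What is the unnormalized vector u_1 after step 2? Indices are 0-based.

u_1 = (8/3, -7/3, 5/3)

Step 1: u_0 = a_0 = (1, 4, 4).
Step 2: u_1 = a_1 − (1/3)·u_0 = (8/3, -7/3, 5/3).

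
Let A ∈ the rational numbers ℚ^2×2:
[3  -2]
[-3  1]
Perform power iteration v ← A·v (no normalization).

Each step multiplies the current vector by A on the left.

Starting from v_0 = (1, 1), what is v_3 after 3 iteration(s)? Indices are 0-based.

v_0 = (1, 1).
v_1 = A·v_0 = (1, -2).
v_2 = A·v_1 = (7, -5).
v_3 = A·v_2 = (31, -26).

v_3 = (31, -26)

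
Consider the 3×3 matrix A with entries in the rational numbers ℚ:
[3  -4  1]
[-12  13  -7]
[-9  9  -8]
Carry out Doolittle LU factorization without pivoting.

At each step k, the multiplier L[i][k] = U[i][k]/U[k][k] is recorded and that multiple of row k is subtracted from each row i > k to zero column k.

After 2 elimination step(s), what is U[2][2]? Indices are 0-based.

Step 1: pivot at (0,0) is 3.
  row1 ← row1 − (-4)·row0  ⇒  L[1][0]=-4, U row1=(0, -3, -3)
  row2 ← row2 − (-3)·row0  ⇒  L[2][0]=-3, U row2=(0, -3, -5)
Step 2: pivot at (1,1) is -3.
  row2 ← row2 − (1)·row1  ⇒  L[2][1]=1, U row2=(0, 0, -2)

U[2][2] = -2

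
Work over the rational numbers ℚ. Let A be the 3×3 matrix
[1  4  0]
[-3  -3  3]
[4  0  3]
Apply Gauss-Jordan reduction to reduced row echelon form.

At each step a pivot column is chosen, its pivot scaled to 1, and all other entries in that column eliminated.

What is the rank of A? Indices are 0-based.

rank = 3

pivot(0,0)=1: scale R0 → (1, 4, 0)
  clear (1,0): R1 −= (-3)R0 → (0, 9, 3)
  clear (2,0): R2 −= (4)R0 → (0, -16, 3)
pivot(1,1)=9: scale R1 → (0, 1, 1/3)
  clear (0,1): R0 −= (4)R1 → (1, 0, -4/3)
  clear (2,1): R2 −= (-16)R1 → (0, 0, 25/3)
pivot(2,2)=25/3: scale R2 → (0, 0, 1)
  clear (0,2): R0 −= (-4/3)R2 → (1, 0, 0)
  clear (1,2): R1 −= (1/3)R2 → (0, 1, 0)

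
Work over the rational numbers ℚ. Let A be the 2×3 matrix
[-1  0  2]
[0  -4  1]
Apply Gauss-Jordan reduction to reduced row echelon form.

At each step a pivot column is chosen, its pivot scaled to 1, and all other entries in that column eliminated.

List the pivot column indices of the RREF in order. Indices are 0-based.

pivot columns: 0, 1

pivot(0,0)=-1: scale R0 → (1, 0, -2)
pivot(1,1)=-4: scale R1 → (0, 1, -1/4)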